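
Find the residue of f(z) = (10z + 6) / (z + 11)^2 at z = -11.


Step 1: Pole of order 2 at z = -11
Step 2: Res = lim d/dz [(z + 11)^2 * f(z)] as z -> -11
Step 3: (z + 11)^2 * f(z) = 10z + 6
Step 4: d/dz[10z + 6] = 10

10


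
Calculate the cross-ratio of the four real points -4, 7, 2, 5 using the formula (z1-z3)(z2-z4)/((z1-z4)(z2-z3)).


Step 1: (z1-z3)(z2-z4) = (-6) * 2 = -12
Step 2: (z1-z4)(z2-z3) = (-9) * 5 = -45
Step 3: Cross-ratio = 12/45 = 4/15

4/15


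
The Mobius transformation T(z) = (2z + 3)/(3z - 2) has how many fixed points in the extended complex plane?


Step 1: Fixed points satisfy T(z) = z
Step 2: 3z^2 - 4z - 3 = 0
Step 3: Discriminant = (-4)^2 - 4*3*(-3) = 52
Step 4: Number of fixed points = 2

2


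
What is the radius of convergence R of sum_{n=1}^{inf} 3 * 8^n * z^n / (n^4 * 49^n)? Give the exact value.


Step 1: General term a_n = 3 * 8^n / (n^4 * 49^n)
Step 2: By the root test, |a_n|^(1/n) = 3^(1/n) * 8 / (n^(4/n) * 49) -> 8/49 as n -> infinity (since 3^(1/n) -> 1 and n^(4/n) -> 1)
Step 3: R = 1/lim|a_n|^(1/n) = 49/8

49/8


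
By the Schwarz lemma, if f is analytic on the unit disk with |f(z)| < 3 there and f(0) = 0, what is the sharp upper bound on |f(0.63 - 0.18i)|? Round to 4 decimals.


Step 1: g = f/3 maps D -> D with g(0) = 0, so by the Schwarz lemma |g(z)| <= |z|, i.e. |f(z)| <= 3|z|; this is sharp (f(z) = 3z).
Step 2: |z0|^2 = 0.63^2 + (-0.18)^2 = 0.4293
Step 3: |z0| = sqrt(0.4293) = 0.65521
Step 4: Best bound = 3 * |z0| = 3 * 0.65521 = 1.9656

1.9656


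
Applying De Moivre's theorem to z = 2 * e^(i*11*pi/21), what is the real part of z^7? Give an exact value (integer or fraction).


Step 1: By De Moivre's theorem, z^7 = 2^7 * e^(i*7*11*pi/21) = 128 * (cos(11*pi/3) + i*sin(11*pi/3))
Step 2: |z|^7 = 2^7 = 128
Step 3: Reduce the angle mod 2*pi: 11*pi/3 - 2*pi = 5*pi/3
Step 4: cos(5*pi/3) = 1/2
Step 5: Re(z^7) = 128 * 1/2 = 64

64


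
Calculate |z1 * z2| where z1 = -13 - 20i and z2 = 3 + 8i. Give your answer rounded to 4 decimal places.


Step 1: |z1| = sqrt((-13)^2 + (-20)^2) = sqrt(569)
Step 2: |z2| = sqrt(3^2 + 8^2) = sqrt(73)
Step 3: |z1*z2| = |z1|*|z2| = sqrt(569) * sqrt(73) = sqrt(569 * 73) = sqrt(41537)
Step 4: = 203.8063

203.8063


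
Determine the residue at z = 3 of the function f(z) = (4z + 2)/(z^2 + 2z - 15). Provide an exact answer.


Step 1: Q(z) = z^2 + 2z - 15 = (z - 3)(z + 5)
Step 2: Q'(z) = 2z + 2
Step 3: Q'(3) = 8, P(3) = 14
Step 4: Res = P(3)/Q'(3) = 14/8 = 7/4

7/4


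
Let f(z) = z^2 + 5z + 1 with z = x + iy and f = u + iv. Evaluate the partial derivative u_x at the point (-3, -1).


Step 1: f(z) = (x+iy)^2 + 5(x+iy) + 1
Step 2: u = (x^2 - y^2) + 5x + 1
Step 3: u_x = 2x + 5
Step 4: At (-3, -1): u_x = -6 + 5 = -1

-1


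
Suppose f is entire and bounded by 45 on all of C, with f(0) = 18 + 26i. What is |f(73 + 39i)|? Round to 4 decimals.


Step 1: By Liouville's theorem, a bounded entire function is constant.
Step 2: f(z) = f(0) = 18 + 26i for all z.
Step 3: |f(w)| = |18 + 26i| = sqrt(324 + 676)
Step 4: = 31.6228

31.6228


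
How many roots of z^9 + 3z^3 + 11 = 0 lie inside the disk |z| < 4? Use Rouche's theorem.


Step 1: On |z| = 4 the three terms have sizes |z^9| = 4^9 = 262144, |3z^3| = 3*4^3 = 192, |11| = 11
Step 2: The dominant term is g(z) = z^9; let h(z) = 3z^3 + 11 so f = g + h
Step 3: On |z| = 4: |g| = 262144 and |h| <= 192 + 11 = 203
Step 4: Since 262144 > 203, |h| < |g| on |z| = 4, so by Rouche f has the same number of zeros as g inside |z| < 4
Step 5: g(z) = z^9 has 9 zeros (all at the origin) inside |z| < 4. Answer = 9

9


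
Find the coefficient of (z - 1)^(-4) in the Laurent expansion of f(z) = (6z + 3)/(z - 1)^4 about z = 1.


Step 1: Write the numerator in powers of (z - 1): 6z + 3 = 6(z - 1) + (6*1 + 3) = 6(z - 1) + 9
Step 2: Divide by (z - 1)^4: f(z) = 9(z - 1)^(-4) + 6(z - 1)^(-3)
Step 3: This finite sum is the Laurent series of f about z = 1.
Step 4: Coefficient of (z - 1)^(-4) = 6*1 + 3 = 9

9


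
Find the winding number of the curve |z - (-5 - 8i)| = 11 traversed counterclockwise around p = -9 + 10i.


Step 1: Center c = (-5, -8), radius = 11
Step 2: |p - c|^2 = (-4)^2 + 18^2 = 340
Step 3: r^2 = 121
Step 4: |p-c| > r so winding number = 0

0


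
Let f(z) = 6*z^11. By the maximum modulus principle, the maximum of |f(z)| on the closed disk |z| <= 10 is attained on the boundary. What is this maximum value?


Step 1: On |z| = 10, |f(z)| = 6 * |z|^11 = 6 * 10^11
Step 2: By maximum modulus principle, maximum is on boundary.
Step 3: Maximum = 6 * 100000000000 = 600000000000

600000000000


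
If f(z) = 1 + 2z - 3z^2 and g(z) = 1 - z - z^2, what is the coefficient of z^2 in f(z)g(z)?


Step 1: z^2 term in f*g comes from: (1)*(-z^2) + (2z)*(-z) + (-3z^2)*(1)
Step 2: = -1 - 2 - 3
Step 3: = -6

-6


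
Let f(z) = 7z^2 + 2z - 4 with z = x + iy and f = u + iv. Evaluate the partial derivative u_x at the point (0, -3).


Step 1: f(z) = 7(x+iy)^2 + 2(x+iy) - 4
Step 2: u = 7(x^2 - y^2) + 2x - 4
Step 3: u_x = 14x + 2
Step 4: At (0, -3): u_x = 0 + 2 = 2

2


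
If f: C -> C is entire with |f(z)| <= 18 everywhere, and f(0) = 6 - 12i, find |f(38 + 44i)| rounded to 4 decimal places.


Step 1: By Liouville's theorem, a bounded entire function is constant.
Step 2: f(z) = f(0) = 6 - 12i for all z.
Step 3: |f(w)| = |6 - 12i| = sqrt(36 + 144)
Step 4: = 13.4164

13.4164


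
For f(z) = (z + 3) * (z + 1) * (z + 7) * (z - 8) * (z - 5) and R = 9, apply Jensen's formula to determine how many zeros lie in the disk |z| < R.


Jensen's formula: (1/2pi)*integral log|f(Re^it)|dt = log|f(0)| + sum_{|a_k|<R} log(R/|a_k|)
Step 1: f(0) = 3 * 1 * 7 * (-8) * (-5) = 840
Step 2: log|f(0)| = log|-3| + log|-1| + log|-7| + log|8| + log|5| = 6.7334
Step 3: Zeros inside |z| < 9: -3, -1, -7, 8, 5
Step 4: Jensen sum = log(9/3) + log(9/1) + log(9/7) + log(9/8) + log(9/5) = 4.2527
Step 5: n(R) = number of terms in the Jensen sum = count of zeros inside |z| < 9 = 5

5


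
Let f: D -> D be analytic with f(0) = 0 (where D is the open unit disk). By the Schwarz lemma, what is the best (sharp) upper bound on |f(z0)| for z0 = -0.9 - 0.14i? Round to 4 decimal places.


Step 1: Schwarz lemma: if f: D -> D is analytic with f(0) = 0, then |f(z)| <= |z| for all z in D, and this is sharp (f(z) = z).
Step 2: |z0|^2 = (-0.9)^2 + (-0.14)^2 = 0.8296
Step 3: |z0| = sqrt(0.8296) = 0.910824
Step 4: Best bound = |z0| = 0.9108

0.9108


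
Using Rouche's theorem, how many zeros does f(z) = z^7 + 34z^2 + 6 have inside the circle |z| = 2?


Step 1: On |z| = 2 the three terms have sizes |z^7| = 2^7 = 128, |34z^2| = 34*2^2 = 136, |6| = 6
Step 2: The dominant term is g(z) = 34z^2; let h(z) = z^7 + 6 so f = g + h
Step 3: On |z| = 2: |g| = 136 and |h| <= 128 + 6 = 134
Step 4: Since 136 > 134, |h| < |g| on |z| = 2, so by Rouche f has the same number of zeros as g inside |z| < 2
Step 5: g(z) = 34z^2 has 2 zeros (at the origin, multiplicity 2) inside |z| < 2. Answer = 2

2


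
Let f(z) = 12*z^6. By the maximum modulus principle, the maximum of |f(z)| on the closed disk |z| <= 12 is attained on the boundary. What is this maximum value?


Step 1: On |z| = 12, |f(z)| = 12 * |z|^6 = 12 * 12^6
Step 2: By maximum modulus principle, maximum is on boundary.
Step 3: Maximum = 12 * 2985984 = 35831808

35831808


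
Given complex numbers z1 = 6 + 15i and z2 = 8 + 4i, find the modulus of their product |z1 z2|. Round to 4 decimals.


Step 1: |z1| = sqrt(6^2 + 15^2) = sqrt(261)
Step 2: |z2| = sqrt(8^2 + 4^2) = sqrt(80)
Step 3: |z1*z2| = |z1|*|z2| = sqrt(261) * sqrt(80) = sqrt(261 * 80) = sqrt(20880)
Step 4: = 144.4991

144.4991


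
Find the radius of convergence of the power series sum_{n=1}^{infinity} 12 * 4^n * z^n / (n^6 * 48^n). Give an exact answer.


Step 1: General term a_n = 12 * 4^n / (n^6 * 48^n)
Step 2: By the root test, |a_n|^(1/n) = 12^(1/n) * 4 / (n^(6/n) * 48) -> 4/48 as n -> infinity (since 12^(1/n) -> 1 and n^(6/n) -> 1)
Step 3: R = 1/lim|a_n|^(1/n) = 48/4 = 12

12


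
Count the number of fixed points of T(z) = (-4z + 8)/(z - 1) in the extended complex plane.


Step 1: Fixed points satisfy T(z) = z
Step 2: z^2 + 3z - 8 = 0
Step 3: Discriminant = 3^2 - 4*1*(-8) = 41
Step 4: Number of fixed points = 2

2


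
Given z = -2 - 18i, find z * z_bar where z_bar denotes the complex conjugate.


Step 1: conj(z) = -2 + 18i
Step 2: z * conj(z) = (-2)^2 + (-18)^2
Step 3: = 4 + 324 = 328

328


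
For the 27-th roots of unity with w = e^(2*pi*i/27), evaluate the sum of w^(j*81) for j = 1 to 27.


Step 1: The sum sum_{j=1}^{n} w^(k*j) equals n if n | k, else 0.
Step 2: Here n = 27, k = 81
Step 3: Does n divide k? 27 | 81 -> True
Step 4: Sum = 27

27


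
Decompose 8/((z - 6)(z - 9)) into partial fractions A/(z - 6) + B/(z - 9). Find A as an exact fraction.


Step 1: Multiply both sides by (z - 6) and set z = 6
Step 2: A = 8 / (6 - 9)
Step 3: A = 8 / (-3)
Step 4: A = -8/3

-8/3


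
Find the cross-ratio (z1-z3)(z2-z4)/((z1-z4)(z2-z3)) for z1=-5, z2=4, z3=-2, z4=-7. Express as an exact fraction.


Step 1: (z1-z3)(z2-z4) = (-3) * 11 = -33
Step 2: (z1-z4)(z2-z3) = 2 * 6 = 12
Step 3: Cross-ratio = -33/12 = -11/4

-11/4


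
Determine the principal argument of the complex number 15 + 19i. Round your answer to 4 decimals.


Step 1: z = 15 + 19i
Step 2: arg(z) = atan2(19, 15)
Step 3: arg(z) = 0.9025

0.9025


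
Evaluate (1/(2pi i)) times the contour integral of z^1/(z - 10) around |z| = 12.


Step 1: f(z) = z^1, a = 10 is inside |z| = 12
Step 2: By Cauchy integral formula: (1/(2pi*i)) * integral = f(a)
Step 3: f(10) = 10^1 = 10

10


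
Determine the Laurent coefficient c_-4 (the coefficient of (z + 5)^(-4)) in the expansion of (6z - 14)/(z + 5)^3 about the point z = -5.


Step 1: Write the numerator in powers of (z + 5): 6z - 14 = 6(z + 5) + (6*(-5) - 14) = 6(z + 5) - 44
Step 2: Divide by (z + 5)^3: f(z) = -44(z + 5)^(-3) + 6(z + 5)^(-2)
Step 3: This finite sum is the Laurent series of f about z = -5.
Step 4: Only the powers -3 and -2 appear, so the coefficient of (z + 5)^(-4) = 0

0


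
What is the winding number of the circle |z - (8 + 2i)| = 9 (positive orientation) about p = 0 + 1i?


Step 1: Center c = (8, 2), radius = 9
Step 2: |p - c|^2 = (-8)^2 + (-1)^2 = 65
Step 3: r^2 = 81
Step 4: |p-c| < r so winding number = 1

1


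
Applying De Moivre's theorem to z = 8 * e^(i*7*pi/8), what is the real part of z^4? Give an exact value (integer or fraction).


Step 1: By De Moivre's theorem, z^4 = 8^4 * e^(i*4*7*pi/8) = 4096 * (cos(7*pi/2) + i*sin(7*pi/2))
Step 2: |z|^4 = 8^4 = 4096
Step 3: Reduce the angle mod 2*pi: 7*pi/2 - 2*pi = 3*pi/2
Step 4: cos(3*pi/2) = 0
Step 5: Re(z^4) = 4096 * 0 = 0

0


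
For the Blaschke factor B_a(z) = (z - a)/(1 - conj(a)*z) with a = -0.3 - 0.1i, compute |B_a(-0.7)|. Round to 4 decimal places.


Step 1: Numerator z0 - a = -0.7 - (-0.3 - 0.1i) = -0.4 + 0.1i
Step 2: Denominator 1 - conj(a)*z0 = 1 - (-0.3 + 0.1i)*(-0.7) = 0.79 + 0.07i
Step 3: |z0 - a|^2 = (-0.4)^2 + 0.1^2 = 0.17; |1 - conj(a)*z0|^2 = 0.79^2 + 0.07^2 = 0.629
Step 4: |B_a(-0.7)| = sqrt(0.17 / 0.629) = sqrt(0.27027)
Step 5: = 0.5199

0.5199


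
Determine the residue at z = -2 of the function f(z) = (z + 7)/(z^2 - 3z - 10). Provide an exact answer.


Step 1: Q(z) = z^2 - 3z - 10 = (z + 2)(z - 5)
Step 2: Q'(z) = 2z - 3
Step 3: Q'(-2) = -7, P(-2) = 5
Step 4: Res = P(-2)/Q'(-2) = 5/(-7) = -5/7

-5/7


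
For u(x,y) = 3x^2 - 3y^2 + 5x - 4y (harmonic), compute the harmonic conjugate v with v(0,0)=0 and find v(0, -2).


Step 1: v_x = -u_y = 6y + 4
Step 2: v_y = u_x = 6x + 5
Step 3: v = 6xy + 4x + 5y + C
Step 4: v(0,0) = 0 => C = 0
Step 5: v(0, -2) = -10

-10


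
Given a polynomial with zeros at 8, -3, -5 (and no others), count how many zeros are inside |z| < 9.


Step 1: Check each root:
  z = 8: |8| = 8 < 9
  z = -3: |-3| = 3 < 9
  z = -5: |-5| = 5 < 9
Step 2: Count = 3

3


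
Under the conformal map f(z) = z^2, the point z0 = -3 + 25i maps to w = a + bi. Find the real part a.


Step 1: z0 = -3 + 25i
Step 2: z0^2 = (-3)^2 - 25^2 - 150i
Step 3: real part = 9 - 625 = -616

-616


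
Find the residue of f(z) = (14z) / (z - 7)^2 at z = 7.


Step 1: Pole of order 2 at z = 7
Step 2: Res = lim d/dz [(z - 7)^2 * f(z)] as z -> 7
Step 3: (z - 7)^2 * f(z) = 14z
Step 4: d/dz[14z] = 14

14


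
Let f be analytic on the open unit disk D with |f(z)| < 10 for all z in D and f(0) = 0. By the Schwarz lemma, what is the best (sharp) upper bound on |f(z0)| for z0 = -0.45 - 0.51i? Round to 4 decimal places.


Step 1: g = f/10 maps D -> D with g(0) = 0, so by the Schwarz lemma |g(z)| <= |z|, i.e. |f(z)| <= 10|z|; this is sharp (f(z) = 10z).
Step 2: |z0|^2 = (-0.45)^2 + (-0.51)^2 = 0.4626
Step 3: |z0| = sqrt(0.4626) = 0.680147
Step 4: Best bound = 10 * |z0| = 10 * 0.680147 = 6.8015

6.8015


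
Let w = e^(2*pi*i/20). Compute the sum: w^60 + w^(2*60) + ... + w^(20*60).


Step 1: The sum sum_{j=1}^{n} w^(k*j) equals n if n | k, else 0.
Step 2: Here n = 20, k = 60
Step 3: Does n divide k? 20 | 60 -> True
Step 4: Sum = 20

20


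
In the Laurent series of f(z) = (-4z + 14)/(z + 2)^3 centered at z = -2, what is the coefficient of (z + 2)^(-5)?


Step 1: Write the numerator in powers of (z + 2): -4z + 14 = -4(z + 2) + (-4*(-2) + 14) = -4(z + 2) + 22
Step 2: Divide by (z + 2)^3: f(z) = 22(z + 2)^(-3) - 4(z + 2)^(-2)
Step 3: This finite sum is the Laurent series of f about z = -2.
Step 4: Only the powers -3 and -2 appear, so the coefficient of (z + 2)^(-5) = 0

0


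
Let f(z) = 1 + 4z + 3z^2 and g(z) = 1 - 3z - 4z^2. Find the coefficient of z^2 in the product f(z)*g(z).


Step 1: z^2 term in f*g comes from: (1)*(-4z^2) + (4z)*(-3z) + (3z^2)*(1)
Step 2: = -4 - 12 + 3
Step 3: = -13

-13


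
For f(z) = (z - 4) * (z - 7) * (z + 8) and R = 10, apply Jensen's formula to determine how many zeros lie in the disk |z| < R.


Jensen's formula: (1/2pi)*integral log|f(Re^it)|dt = log|f(0)| + sum_{|a_k|<R} log(R/|a_k|)
Step 1: f(0) = (-4) * (-7) * 8 = 224
Step 2: log|f(0)| = log|4| + log|7| + log|-8| = 5.4116
Step 3: Zeros inside |z| < 10: 4, 7, -8
Step 4: Jensen sum = log(10/4) + log(10/7) + log(10/8) = 1.4961
Step 5: n(R) = number of terms in the Jensen sum = count of zeros inside |z| < 10 = 3

3


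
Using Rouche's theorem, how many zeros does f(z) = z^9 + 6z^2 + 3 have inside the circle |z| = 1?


Step 1: On |z| = 1 the three terms have sizes |z^9| = 1^9 = 1, |6z^2| = 6*1^2 = 6, |3| = 3
Step 2: The dominant term is g(z) = 6z^2; let h(z) = z^9 + 3 so f = g + h
Step 3: On |z| = 1: |g| = 6 and |h| <= 1 + 3 = 4
Step 4: Since 6 > 4, |h| < |g| on |z| = 1, so by Rouche f has the same number of zeros as g inside |z| < 1
Step 5: g(z) = 6z^2 has 2 zeros (at the origin, multiplicity 2) inside |z| < 1. Answer = 2

2


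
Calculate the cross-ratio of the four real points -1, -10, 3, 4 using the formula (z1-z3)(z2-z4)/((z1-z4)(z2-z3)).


Step 1: (z1-z3)(z2-z4) = (-4) * (-14) = 56
Step 2: (z1-z4)(z2-z3) = (-5) * (-13) = 65
Step 3: Cross-ratio = 56/65 = 56/65

56/65


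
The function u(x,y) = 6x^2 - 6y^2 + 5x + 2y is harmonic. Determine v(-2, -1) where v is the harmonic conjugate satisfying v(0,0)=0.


Step 1: v_x = -u_y = 12y - 2
Step 2: v_y = u_x = 12x + 5
Step 3: v = 12xy - 2x + 5y + C
Step 4: v(0,0) = 0 => C = 0
Step 5: v(-2, -1) = 23

23


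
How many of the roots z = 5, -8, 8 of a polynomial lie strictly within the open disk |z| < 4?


Step 1: Check each root:
  z = 5: |5| = 5 >= 4
  z = -8: |-8| = 8 >= 4
  z = 8: |8| = 8 >= 4
Step 2: Count = 0

0


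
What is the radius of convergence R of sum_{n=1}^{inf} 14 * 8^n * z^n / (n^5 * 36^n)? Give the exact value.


Step 1: General term a_n = 14 * 8^n / (n^5 * 36^n)
Step 2: By the root test, |a_n|^(1/n) = 14^(1/n) * 8 / (n^(5/n) * 36) -> 8/36 as n -> infinity (since 14^(1/n) -> 1 and n^(5/n) -> 1)
Step 3: R = 1/lim|a_n|^(1/n) = 36/8 = 9/2

9/2


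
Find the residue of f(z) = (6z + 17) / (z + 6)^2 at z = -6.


Step 1: Pole of order 2 at z = -6
Step 2: Res = lim d/dz [(z + 6)^2 * f(z)] as z -> -6
Step 3: (z + 6)^2 * f(z) = 6z + 17
Step 4: d/dz[6z + 17] = 6

6


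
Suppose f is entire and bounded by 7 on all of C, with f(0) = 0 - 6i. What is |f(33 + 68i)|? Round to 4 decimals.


Step 1: By Liouville's theorem, a bounded entire function is constant.
Step 2: f(z) = f(0) = 0 - 6i for all z.
Step 3: |f(w)| = |0 - 6i| = sqrt(0 + 36)
Step 4: = 6.0

6.0


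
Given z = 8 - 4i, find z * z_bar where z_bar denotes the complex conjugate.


Step 1: conj(z) = 8 + 4i
Step 2: z * conj(z) = 8^2 + (-4)^2
Step 3: = 64 + 16 = 80

80


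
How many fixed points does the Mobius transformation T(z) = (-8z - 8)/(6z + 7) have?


Step 1: Fixed points satisfy T(z) = z
Step 2: 6z^2 + 15z + 8 = 0
Step 3: Discriminant = 15^2 - 4*6*8 = 33
Step 4: Number of fixed points = 2

2


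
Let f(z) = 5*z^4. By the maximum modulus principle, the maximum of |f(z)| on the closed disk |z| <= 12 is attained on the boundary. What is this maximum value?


Step 1: On |z| = 12, |f(z)| = 5 * |z|^4 = 5 * 12^4
Step 2: By maximum modulus principle, maximum is on boundary.
Step 3: Maximum = 5 * 20736 = 103680

103680


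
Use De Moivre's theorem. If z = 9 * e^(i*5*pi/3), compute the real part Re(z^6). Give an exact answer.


Step 1: By De Moivre's theorem, z^6 = 9^6 * e^(i*6*5*pi/3) = 531441 * (cos(10*pi) + i*sin(10*pi))
Step 2: |z|^6 = 9^6 = 531441
Step 3: Reduce the angle mod 2*pi: 10*pi - 10*pi = 0
Step 4: cos(0) = 1
Step 5: Re(z^6) = 531441 * 1 = 531441

531441


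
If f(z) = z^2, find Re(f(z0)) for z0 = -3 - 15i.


Step 1: z0 = -3 - 15i
Step 2: z0^2 = (-3)^2 - (-15)^2 + 90i
Step 3: real part = 9 - 225 = -216

-216


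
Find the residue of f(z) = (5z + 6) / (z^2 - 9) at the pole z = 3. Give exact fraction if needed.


Step 1: Q(z) = z^2 - 9 = (z - 3)(z + 3)
Step 2: Q'(z) = 2z
Step 3: Q'(3) = 6, P(3) = 21
Step 4: Res = P(3)/Q'(3) = 21/6 = 7/2

7/2


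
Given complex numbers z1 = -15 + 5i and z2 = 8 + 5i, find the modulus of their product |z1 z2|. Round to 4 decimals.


Step 1: |z1| = sqrt((-15)^2 + 5^2) = sqrt(250)
Step 2: |z2| = sqrt(8^2 + 5^2) = sqrt(89)
Step 3: |z1*z2| = |z1|*|z2| = sqrt(250) * sqrt(89) = sqrt(250 * 89) = sqrt(22250)
Step 4: = 149.1643

149.1643


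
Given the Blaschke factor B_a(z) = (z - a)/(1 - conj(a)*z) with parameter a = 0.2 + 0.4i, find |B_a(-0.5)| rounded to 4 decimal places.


Step 1: Numerator z0 - a = -0.5 - (0.2 + 0.4i) = -0.7 - 0.4i
Step 2: Denominator 1 - conj(a)*z0 = 1 - (0.2 - 0.4i)*(-0.5) = 1.1 - 0.2i
Step 3: |z0 - a|^2 = (-0.7)^2 + (-0.4)^2 = 0.65; |1 - conj(a)*z0|^2 = 1.1^2 + (-0.2)^2 = 1.25
Step 4: |B_a(-0.5)| = sqrt(0.65 / 1.25) = sqrt(0.52)
Step 5: = 0.7211

0.7211


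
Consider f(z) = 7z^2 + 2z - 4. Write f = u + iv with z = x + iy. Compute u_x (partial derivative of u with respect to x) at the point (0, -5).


Step 1: f(z) = 7(x+iy)^2 + 2(x+iy) - 4
Step 2: u = 7(x^2 - y^2) + 2x - 4
Step 3: u_x = 14x + 2
Step 4: At (0, -5): u_x = 0 + 2 = 2

2


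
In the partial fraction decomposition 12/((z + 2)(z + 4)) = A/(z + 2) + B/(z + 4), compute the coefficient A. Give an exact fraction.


Step 1: Multiply both sides by (z + 2) and set z = -2
Step 2: A = 12 / (-2 + 4)
Step 3: A = 12 / 2
Step 4: A = 6

6


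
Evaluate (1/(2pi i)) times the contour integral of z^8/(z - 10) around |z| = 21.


Step 1: f(z) = z^8, a = 10 is inside |z| = 21
Step 2: By Cauchy integral formula: (1/(2pi*i)) * integral = f(a)
Step 3: f(10) = 10^8 = 100000000

100000000


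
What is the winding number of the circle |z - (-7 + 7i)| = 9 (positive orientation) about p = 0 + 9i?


Step 1: Center c = (-7, 7), radius = 9
Step 2: |p - c|^2 = 7^2 + 2^2 = 53
Step 3: r^2 = 81
Step 4: |p-c| < r so winding number = 1

1


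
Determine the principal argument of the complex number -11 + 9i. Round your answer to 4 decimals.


Step 1: z = -11 + 9i
Step 2: arg(z) = atan2(9, -11)
Step 3: arg(z) = 2.4559

2.4559


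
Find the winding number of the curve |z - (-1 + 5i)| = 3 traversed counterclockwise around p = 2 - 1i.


Step 1: Center c = (-1, 5), radius = 3
Step 2: |p - c|^2 = 3^2 + (-6)^2 = 45
Step 3: r^2 = 9
Step 4: |p-c| > r so winding number = 0

0


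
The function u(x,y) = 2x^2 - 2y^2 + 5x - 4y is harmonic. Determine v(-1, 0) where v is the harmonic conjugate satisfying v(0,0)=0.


Step 1: v_x = -u_y = 4y + 4
Step 2: v_y = u_x = 4x + 5
Step 3: v = 4xy + 4x + 5y + C
Step 4: v(0,0) = 0 => C = 0
Step 5: v(-1, 0) = -4

-4


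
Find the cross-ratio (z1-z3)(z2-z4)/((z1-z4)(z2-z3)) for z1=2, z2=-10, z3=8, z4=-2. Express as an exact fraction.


Step 1: (z1-z3)(z2-z4) = (-6) * (-8) = 48
Step 2: (z1-z4)(z2-z3) = 4 * (-18) = -72
Step 3: Cross-ratio = -48/72 = -2/3

-2/3


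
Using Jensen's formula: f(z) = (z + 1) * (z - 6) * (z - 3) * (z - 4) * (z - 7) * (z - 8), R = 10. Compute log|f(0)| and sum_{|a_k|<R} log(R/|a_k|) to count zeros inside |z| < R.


Jensen's formula: (1/2pi)*integral log|f(Re^it)|dt = log|f(0)| + sum_{|a_k|<R} log(R/|a_k|)
Step 1: f(0) = 1 * (-6) * (-3) * (-4) * (-7) * (-8) = -4032
Step 2: log|f(0)| = log|-1| + log|6| + log|3| + log|4| + log|7| + log|8| = 8.302
Step 3: Zeros inside |z| < 10: -1, 6, 3, 4, 7, 8
Step 4: Jensen sum = log(10/1) + log(10/6) + log(10/3) + log(10/4) + log(10/7) + log(10/8) = 5.5135
Step 5: n(R) = number of terms in the Jensen sum = count of zeros inside |z| < 10 = 6

6


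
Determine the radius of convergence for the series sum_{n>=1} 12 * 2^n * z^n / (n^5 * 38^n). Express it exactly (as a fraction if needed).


Step 1: General term a_n = 12 * 2^n / (n^5 * 38^n)
Step 2: By the root test, |a_n|^(1/n) = 12^(1/n) * 2 / (n^(5/n) * 38) -> 2/38 as n -> infinity (since 12^(1/n) -> 1 and n^(5/n) -> 1)
Step 3: R = 1/lim|a_n|^(1/n) = 38/2 = 19

19


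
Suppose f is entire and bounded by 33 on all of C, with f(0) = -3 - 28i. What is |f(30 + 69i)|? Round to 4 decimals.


Step 1: By Liouville's theorem, a bounded entire function is constant.
Step 2: f(z) = f(0) = -3 - 28i for all z.
Step 3: |f(w)| = |-3 - 28i| = sqrt(9 + 784)
Step 4: = 28.1603

28.1603


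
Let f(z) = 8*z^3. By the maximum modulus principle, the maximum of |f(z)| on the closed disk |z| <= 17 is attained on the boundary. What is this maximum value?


Step 1: On |z| = 17, |f(z)| = 8 * |z|^3 = 8 * 17^3
Step 2: By maximum modulus principle, maximum is on boundary.
Step 3: Maximum = 8 * 4913 = 39304

39304


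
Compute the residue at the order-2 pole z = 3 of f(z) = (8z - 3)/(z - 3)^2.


Step 1: Pole of order 2 at z = 3
Step 2: Res = lim d/dz [(z - 3)^2 * f(z)] as z -> 3
Step 3: (z - 3)^2 * f(z) = 8z - 3
Step 4: d/dz[8z - 3] = 8

8


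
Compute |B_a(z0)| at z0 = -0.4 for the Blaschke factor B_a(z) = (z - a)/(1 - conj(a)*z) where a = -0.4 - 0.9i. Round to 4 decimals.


Step 1: Numerator z0 - a = -0.4 - (-0.4 - 0.9i) = 0 + 0.9i
Step 2: Denominator 1 - conj(a)*z0 = 1 - (-0.4 + 0.9i)*(-0.4) = 0.84 + 0.36i
Step 3: |z0 - a|^2 = 0^2 + 0.9^2 = 0.81; |1 - conj(a)*z0|^2 = 0.84^2 + 0.36^2 = 0.8352
Step 4: |B_a(-0.4)| = sqrt(0.81 / 0.8352) = sqrt(0.969828)
Step 5: = 0.9848

0.9848


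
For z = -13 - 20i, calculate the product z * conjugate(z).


Step 1: conj(z) = -13 + 20i
Step 2: z * conj(z) = (-13)^2 + (-20)^2
Step 3: = 169 + 400 = 569

569


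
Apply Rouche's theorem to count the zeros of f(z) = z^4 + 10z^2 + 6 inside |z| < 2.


Step 1: On |z| = 2 the three terms have sizes |z^4| = 2^4 = 16, |10z^2| = 10*2^2 = 40, |6| = 6
Step 2: The dominant term is g(z) = 10z^2; let h(z) = z^4 + 6 so f = g + h
Step 3: On |z| = 2: |g| = 40 and |h| <= 16 + 6 = 22
Step 4: Since 40 > 22, |h| < |g| on |z| = 2, so by Rouche f has the same number of zeros as g inside |z| < 2
Step 5: g(z) = 10z^2 has 2 zeros (at the origin, multiplicity 2) inside |z| < 2. Answer = 2

2


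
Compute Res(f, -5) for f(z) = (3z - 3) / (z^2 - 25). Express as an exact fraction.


Step 1: Q(z) = z^2 - 25 = (z + 5)(z - 5)
Step 2: Q'(z) = 2z
Step 3: Q'(-5) = -10, P(-5) = -18
Step 4: Res = P(-5)/Q'(-5) = -18/(-10) = 9/5

9/5


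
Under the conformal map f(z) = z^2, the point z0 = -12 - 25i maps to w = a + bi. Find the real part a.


Step 1: z0 = -12 - 25i
Step 2: z0^2 = (-12)^2 - (-25)^2 + 600i
Step 3: real part = 144 - 625 = -481

-481


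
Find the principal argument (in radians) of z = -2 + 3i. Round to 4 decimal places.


Step 1: z = -2 + 3i
Step 2: arg(z) = atan2(3, -2)
Step 3: arg(z) = 2.1588

2.1588


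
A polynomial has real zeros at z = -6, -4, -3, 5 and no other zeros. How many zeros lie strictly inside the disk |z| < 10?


Step 1: Check each root:
  z = -6: |-6| = 6 < 10
  z = -4: |-4| = 4 < 10
  z = -3: |-3| = 3 < 10
  z = 5: |5| = 5 < 10
Step 2: Count = 4

4


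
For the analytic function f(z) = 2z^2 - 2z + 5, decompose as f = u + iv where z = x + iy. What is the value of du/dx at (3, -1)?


Step 1: f(z) = 2(x+iy)^2 - 2(x+iy) + 5
Step 2: u = 2(x^2 - y^2) - 2x + 5
Step 3: u_x = 4x - 2
Step 4: At (3, -1): u_x = 12 - 2 = 10

10


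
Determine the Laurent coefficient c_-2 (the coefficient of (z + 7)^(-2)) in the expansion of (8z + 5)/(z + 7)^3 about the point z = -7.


Step 1: Write the numerator in powers of (z + 7): 8z + 5 = 8(z + 7) + (8*(-7) + 5) = 8(z + 7) - 51
Step 2: Divide by (z + 7)^3: f(z) = -51(z + 7)^(-3) + 8(z + 7)^(-2)
Step 3: This finite sum is the Laurent series of f about z = -7.
Step 4: Coefficient of (z + 7)^(-2) = coefficient of (z + 7) in the re-centred numerator = 8

8


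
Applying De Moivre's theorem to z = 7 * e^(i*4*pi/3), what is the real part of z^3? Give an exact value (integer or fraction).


Step 1: By De Moivre's theorem, z^3 = 7^3 * e^(i*3*4*pi/3) = 343 * (cos(4*pi) + i*sin(4*pi))
Step 2: |z|^3 = 7^3 = 343
Step 3: Reduce the angle mod 2*pi: 4*pi - 4*pi = 0
Step 4: cos(0) = 1
Step 5: Re(z^3) = 343 * 1 = 343

343


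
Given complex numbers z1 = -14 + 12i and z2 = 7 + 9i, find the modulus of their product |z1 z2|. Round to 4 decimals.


Step 1: |z1| = sqrt((-14)^2 + 12^2) = sqrt(340)
Step 2: |z2| = sqrt(7^2 + 9^2) = sqrt(130)
Step 3: |z1*z2| = |z1|*|z2| = sqrt(340) * sqrt(130) = sqrt(340 * 130) = sqrt(44200)
Step 4: = 210.238

210.238


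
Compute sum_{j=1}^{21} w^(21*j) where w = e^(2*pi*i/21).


Step 1: The sum sum_{j=1}^{n} w^(k*j) equals n if n | k, else 0.
Step 2: Here n = 21, k = 21
Step 3: Does n divide k? 21 | 21 -> True
Step 4: Sum = 21

21


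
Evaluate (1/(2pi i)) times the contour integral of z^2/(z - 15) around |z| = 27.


Step 1: f(z) = z^2, a = 15 is inside |z| = 27
Step 2: By Cauchy integral formula: (1/(2pi*i)) * integral = f(a)
Step 3: f(15) = 15^2 = 225

225


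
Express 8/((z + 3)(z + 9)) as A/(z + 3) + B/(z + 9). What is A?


Step 1: Multiply both sides by (z + 3) and set z = -3
Step 2: A = 8 / (-3 + 9)
Step 3: A = 8 / 6
Step 4: A = 4/3

4/3


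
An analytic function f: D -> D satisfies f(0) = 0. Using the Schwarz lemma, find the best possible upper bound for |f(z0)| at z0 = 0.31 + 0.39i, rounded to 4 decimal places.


Step 1: Schwarz lemma: if f: D -> D is analytic with f(0) = 0, then |f(z)| <= |z| for all z in D, and this is sharp (f(z) = z).
Step 2: |z0|^2 = 0.31^2 + 0.39^2 = 0.2482
Step 3: |z0| = sqrt(0.2482) = 0.498197
Step 4: Best bound = |z0| = 0.4982

0.4982


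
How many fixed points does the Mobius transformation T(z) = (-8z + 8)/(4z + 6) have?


Step 1: Fixed points satisfy T(z) = z
Step 2: 4z^2 + 14z - 8 = 0
Step 3: Discriminant = 14^2 - 4*4*(-8) = 324
Step 4: Number of fixed points = 2

2


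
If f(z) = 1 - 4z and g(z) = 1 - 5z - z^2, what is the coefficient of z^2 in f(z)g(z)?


Step 1: z^2 term in f*g comes from: (1)*(-z^2) + (-4z)*(-5z) + (0)*(1)
Step 2: = -1 + 20 + 0
Step 3: = 19

19


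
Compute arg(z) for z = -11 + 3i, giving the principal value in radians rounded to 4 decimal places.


Step 1: z = -11 + 3i
Step 2: arg(z) = atan2(3, -11)
Step 3: arg(z) = 2.8753

2.8753


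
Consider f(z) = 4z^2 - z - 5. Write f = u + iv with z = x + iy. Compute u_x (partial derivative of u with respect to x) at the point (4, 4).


Step 1: f(z) = 4(x+iy)^2 - (x+iy) - 5
Step 2: u = 4(x^2 - y^2) - x - 5
Step 3: u_x = 8x - 1
Step 4: At (4, 4): u_x = 32 - 1 = 31

31


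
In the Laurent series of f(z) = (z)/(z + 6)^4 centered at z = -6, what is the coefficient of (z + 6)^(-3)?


Step 1: Write the numerator in powers of (z + 6): z = (z + 6) + (1*(-6) + 0) = (z + 6) - 6
Step 2: Divide by (z + 6)^4: f(z) = -6(z + 6)^(-4) + (z + 6)^(-3)
Step 3: This finite sum is the Laurent series of f about z = -6.
Step 4: Coefficient of (z + 6)^(-3) = coefficient of (z + 6) in the re-centred numerator = 1

1


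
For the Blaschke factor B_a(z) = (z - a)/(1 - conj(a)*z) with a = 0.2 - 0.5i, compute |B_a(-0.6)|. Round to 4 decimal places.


Step 1: Numerator z0 - a = -0.6 - (0.2 - 0.5i) = -0.8 + 0.5i
Step 2: Denominator 1 - conj(a)*z0 = 1 - (0.2 + 0.5i)*(-0.6) = 1.12 + 0.3i
Step 3: |z0 - a|^2 = (-0.8)^2 + 0.5^2 = 0.89; |1 - conj(a)*z0|^2 = 1.12^2 + 0.3^2 = 1.3444
Step 4: |B_a(-0.6)| = sqrt(0.89 / 1.3444) = sqrt(0.662005)
Step 5: = 0.8136

0.8136


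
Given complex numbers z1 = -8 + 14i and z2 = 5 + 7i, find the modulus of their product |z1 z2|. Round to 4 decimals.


Step 1: |z1| = sqrt((-8)^2 + 14^2) = sqrt(260)
Step 2: |z2| = sqrt(5^2 + 7^2) = sqrt(74)
Step 3: |z1*z2| = |z1|*|z2| = sqrt(260) * sqrt(74) = sqrt(260 * 74) = sqrt(19240)
Step 4: = 138.7083

138.7083


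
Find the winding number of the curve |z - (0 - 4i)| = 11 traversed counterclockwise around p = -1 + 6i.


Step 1: Center c = (0, -4), radius = 11
Step 2: |p - c|^2 = (-1)^2 + 10^2 = 101
Step 3: r^2 = 121
Step 4: |p-c| < r so winding number = 1

1


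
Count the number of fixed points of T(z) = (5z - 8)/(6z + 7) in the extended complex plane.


Step 1: Fixed points satisfy T(z) = z
Step 2: 6z^2 + 2z + 8 = 0
Step 3: Discriminant = 2^2 - 4*6*8 = -188
Step 4: Number of fixed points = 2

2


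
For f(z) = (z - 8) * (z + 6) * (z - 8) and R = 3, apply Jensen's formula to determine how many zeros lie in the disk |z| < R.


Jensen's formula: (1/2pi)*integral log|f(Re^it)|dt = log|f(0)| + sum_{|a_k|<R} log(R/|a_k|)
Step 1: f(0) = (-8) * 6 * (-8) = 384
Step 2: log|f(0)| = log|8| + log|-6| + log|8| = 5.9506
Step 3: Zeros inside |z| < 3: none
Step 4: Jensen sum = (empty sum) = 0
Step 5: n(R) = number of terms in the Jensen sum = count of zeros inside |z| < 3 = 0

0


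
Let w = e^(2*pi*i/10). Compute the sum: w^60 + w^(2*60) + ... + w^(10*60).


Step 1: The sum sum_{j=1}^{n} w^(k*j) equals n if n | k, else 0.
Step 2: Here n = 10, k = 60
Step 3: Does n divide k? 10 | 60 -> True
Step 4: Sum = 10

10


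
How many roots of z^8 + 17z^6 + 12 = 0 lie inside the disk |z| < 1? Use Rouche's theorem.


Step 1: On |z| = 1 the three terms have sizes |z^8| = 1^8 = 1, |17z^6| = 17*1^6 = 17, |12| = 12
Step 2: The dominant term is g(z) = 17z^6; let h(z) = z^8 + 12 so f = g + h
Step 3: On |z| = 1: |g| = 17 and |h| <= 1 + 12 = 13
Step 4: Since 17 > 13, |h| < |g| on |z| = 1, so by Rouche f has the same number of zeros as g inside |z| < 1
Step 5: g(z) = 17z^6 has 6 zeros (at the origin, multiplicity 6) inside |z| < 1. Answer = 6

6


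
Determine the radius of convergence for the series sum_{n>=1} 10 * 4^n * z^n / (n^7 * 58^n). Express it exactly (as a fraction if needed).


Step 1: General term a_n = 10 * 4^n / (n^7 * 58^n)
Step 2: By the root test, |a_n|^(1/n) = 10^(1/n) * 4 / (n^(7/n) * 58) -> 4/58 as n -> infinity (since 10^(1/n) -> 1 and n^(7/n) -> 1)
Step 3: R = 1/lim|a_n|^(1/n) = 58/4 = 29/2

29/2


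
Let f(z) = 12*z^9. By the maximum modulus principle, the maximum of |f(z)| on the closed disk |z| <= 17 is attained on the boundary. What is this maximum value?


Step 1: On |z| = 17, |f(z)| = 12 * |z|^9 = 12 * 17^9
Step 2: By maximum modulus principle, maximum is on boundary.
Step 3: Maximum = 12 * 118587876497 = 1423054517964

1423054517964


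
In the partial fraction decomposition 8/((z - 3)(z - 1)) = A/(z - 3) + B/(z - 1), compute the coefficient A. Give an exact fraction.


Step 1: Multiply both sides by (z - 3) and set z = 3
Step 2: A = 8 / (3 - 1)
Step 3: A = 8 / 2
Step 4: A = 4

4


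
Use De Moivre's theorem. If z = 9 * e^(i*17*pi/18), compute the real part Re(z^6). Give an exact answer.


Step 1: By De Moivre's theorem, z^6 = 9^6 * e^(i*6*17*pi/18) = 531441 * (cos(17*pi/3) + i*sin(17*pi/3))
Step 2: |z|^6 = 9^6 = 531441
Step 3: Reduce the angle mod 2*pi: 17*pi/3 - 4*pi = 5*pi/3
Step 4: cos(5*pi/3) = 1/2
Step 5: Re(z^6) = 531441 * 1/2 = 531441/2

531441/2


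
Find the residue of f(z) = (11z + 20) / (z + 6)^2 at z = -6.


Step 1: Pole of order 2 at z = -6
Step 2: Res = lim d/dz [(z + 6)^2 * f(z)] as z -> -6
Step 3: (z + 6)^2 * f(z) = 11z + 20
Step 4: d/dz[11z + 20] = 11

11


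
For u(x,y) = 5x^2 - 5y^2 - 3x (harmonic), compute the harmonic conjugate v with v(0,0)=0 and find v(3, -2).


Step 1: v_x = -u_y = 10y + 0
Step 2: v_y = u_x = 10x - 3
Step 3: v = 10xy - 3y + C
Step 4: v(0,0) = 0 => C = 0
Step 5: v(3, -2) = -54

-54


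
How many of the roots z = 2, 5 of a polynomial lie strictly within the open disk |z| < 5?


Step 1: Check each root:
  z = 2: |2| = 2 < 5
  z = 5: |5| = 5 >= 5
Step 2: Count = 1

1


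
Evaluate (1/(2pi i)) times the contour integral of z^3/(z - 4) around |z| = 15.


Step 1: f(z) = z^3, a = 4 is inside |z| = 15
Step 2: By Cauchy integral formula: (1/(2pi*i)) * integral = f(a)
Step 3: f(4) = 4^3 = 64

64


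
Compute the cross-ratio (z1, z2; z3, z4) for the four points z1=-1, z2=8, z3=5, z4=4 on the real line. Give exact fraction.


Step 1: (z1-z3)(z2-z4) = (-6) * 4 = -24
Step 2: (z1-z4)(z2-z3) = (-5) * 3 = -15
Step 3: Cross-ratio = 24/15 = 8/5

8/5


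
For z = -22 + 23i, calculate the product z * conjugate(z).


Step 1: conj(z) = -22 - 23i
Step 2: z * conj(z) = (-22)^2 + 23^2
Step 3: = 484 + 529 = 1013

1013


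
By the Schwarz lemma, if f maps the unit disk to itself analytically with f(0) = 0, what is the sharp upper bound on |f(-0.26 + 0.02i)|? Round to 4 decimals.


Step 1: Schwarz lemma: if f: D -> D is analytic with f(0) = 0, then |f(z)| <= |z| for all z in D, and this is sharp (f(z) = z).
Step 2: |z0|^2 = (-0.26)^2 + 0.02^2 = 0.068
Step 3: |z0| = sqrt(0.068) = 0.260768
Step 4: Best bound = |z0| = 0.2608

0.2608


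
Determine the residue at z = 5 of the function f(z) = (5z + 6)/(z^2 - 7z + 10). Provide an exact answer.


Step 1: Q(z) = z^2 - 7z + 10 = (z - 5)(z - 2)
Step 2: Q'(z) = 2z - 7
Step 3: Q'(5) = 3, P(5) = 31
Step 4: Res = P(5)/Q'(5) = 31/3 = 31/3

31/3


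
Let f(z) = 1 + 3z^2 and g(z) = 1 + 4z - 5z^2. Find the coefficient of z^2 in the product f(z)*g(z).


Step 1: z^2 term in f*g comes from: (1)*(-5z^2) + (0)*(4z) + (3z^2)*(1)
Step 2: = -5 + 0 + 3
Step 3: = -2

-2


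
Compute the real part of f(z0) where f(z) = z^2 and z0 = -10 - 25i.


Step 1: z0 = -10 - 25i
Step 2: z0^2 = (-10)^2 - (-25)^2 + 500i
Step 3: real part = 100 - 625 = -525

-525


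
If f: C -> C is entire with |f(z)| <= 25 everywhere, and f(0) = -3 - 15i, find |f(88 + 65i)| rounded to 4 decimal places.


Step 1: By Liouville's theorem, a bounded entire function is constant.
Step 2: f(z) = f(0) = -3 - 15i for all z.
Step 3: |f(w)| = |-3 - 15i| = sqrt(9 + 225)
Step 4: = 15.2971

15.2971


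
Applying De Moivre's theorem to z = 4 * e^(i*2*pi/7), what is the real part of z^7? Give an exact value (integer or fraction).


Step 1: By De Moivre's theorem, z^7 = 4^7 * e^(i*7*2*pi/7) = 16384 * (cos(2*pi) + i*sin(2*pi))
Step 2: |z|^7 = 4^7 = 16384
Step 3: Reduce the angle mod 2*pi: 2*pi - 2*pi = 0
Step 4: cos(0) = 1
Step 5: Re(z^7) = 16384 * 1 = 16384

16384


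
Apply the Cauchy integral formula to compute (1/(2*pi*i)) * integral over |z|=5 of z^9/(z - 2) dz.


Step 1: f(z) = z^9, a = 2 is inside |z| = 5
Step 2: By Cauchy integral formula: (1/(2pi*i)) * integral = f(a)
Step 3: f(2) = 2^9 = 512

512


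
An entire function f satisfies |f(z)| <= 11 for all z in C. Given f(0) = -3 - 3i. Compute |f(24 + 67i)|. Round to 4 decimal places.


Step 1: By Liouville's theorem, a bounded entire function is constant.
Step 2: f(z) = f(0) = -3 - 3i for all z.
Step 3: |f(w)| = |-3 - 3i| = sqrt(9 + 9)
Step 4: = 4.2426

4.2426


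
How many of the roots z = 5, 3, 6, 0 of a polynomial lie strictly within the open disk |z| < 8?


Step 1: Check each root:
  z = 5: |5| = 5 < 8
  z = 3: |3| = 3 < 8
  z = 6: |6| = 6 < 8
  z = 0: |0| = 0 < 8
Step 2: Count = 4

4


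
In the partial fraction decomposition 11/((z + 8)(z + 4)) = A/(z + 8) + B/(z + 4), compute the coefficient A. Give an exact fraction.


Step 1: Multiply both sides by (z + 8) and set z = -8
Step 2: A = 11 / (-8 + 4)
Step 3: A = 11 / (-4)
Step 4: A = -11/4

-11/4


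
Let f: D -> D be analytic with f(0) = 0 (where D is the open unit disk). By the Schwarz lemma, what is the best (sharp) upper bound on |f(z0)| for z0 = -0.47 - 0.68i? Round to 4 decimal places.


Step 1: Schwarz lemma: if f: D -> D is analytic with f(0) = 0, then |f(z)| <= |z| for all z in D, and this is sharp (f(z) = z).
Step 2: |z0|^2 = (-0.47)^2 + (-0.68)^2 = 0.6833
Step 3: |z0| = sqrt(0.6833) = 0.82662
Step 4: Best bound = |z0| = 0.8266

0.8266


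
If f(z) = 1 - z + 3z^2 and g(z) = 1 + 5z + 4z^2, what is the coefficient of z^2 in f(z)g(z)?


Step 1: z^2 term in f*g comes from: (1)*(4z^2) + (-z)*(5z) + (3z^2)*(1)
Step 2: = 4 - 5 + 3
Step 3: = 2

2


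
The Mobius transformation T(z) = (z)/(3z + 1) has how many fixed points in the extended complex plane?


Step 1: Fixed points satisfy T(z) = z
Step 2: 3z^2 = 0
Step 3: Discriminant = 0^2 - 4*3*0 = 0
Step 4: Number of fixed points = 1

1


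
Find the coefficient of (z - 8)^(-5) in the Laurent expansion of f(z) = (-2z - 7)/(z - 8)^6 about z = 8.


Step 1: Write the numerator in powers of (z - 8): -2z - 7 = -2(z - 8) + (-2*8 - 7) = -2(z - 8) - 23
Step 2: Divide by (z - 8)^6: f(z) = -23(z - 8)^(-6) - 2(z - 8)^(-5)
Step 3: This finite sum is the Laurent series of f about z = 8.
Step 4: Coefficient of (z - 8)^(-5) = coefficient of (z - 8) in the re-centred numerator = -2

-2


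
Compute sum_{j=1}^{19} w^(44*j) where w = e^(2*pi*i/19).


Step 1: The sum sum_{j=1}^{n} w^(k*j) equals n if n | k, else 0.
Step 2: Here n = 19, k = 44
Step 3: Does n divide k? 19 | 44 -> False
Step 4: Sum = 0

0


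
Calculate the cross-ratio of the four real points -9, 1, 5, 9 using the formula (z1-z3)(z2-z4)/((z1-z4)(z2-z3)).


Step 1: (z1-z3)(z2-z4) = (-14) * (-8) = 112
Step 2: (z1-z4)(z2-z3) = (-18) * (-4) = 72
Step 3: Cross-ratio = 112/72 = 14/9

14/9


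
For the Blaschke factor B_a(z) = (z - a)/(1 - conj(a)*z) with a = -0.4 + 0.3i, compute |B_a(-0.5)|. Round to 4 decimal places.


Step 1: Numerator z0 - a = -0.5 - (-0.4 + 0.3i) = -0.1 - 0.3i
Step 2: Denominator 1 - conj(a)*z0 = 1 - (-0.4 - 0.3i)*(-0.5) = 0.8 - 0.15i
Step 3: |z0 - a|^2 = (-0.1)^2 + (-0.3)^2 = 0.1; |1 - conj(a)*z0|^2 = 0.8^2 + (-0.15)^2 = 0.6625
Step 4: |B_a(-0.5)| = sqrt(0.1 / 0.6625) = sqrt(0.150943)
Step 5: = 0.3885

0.3885


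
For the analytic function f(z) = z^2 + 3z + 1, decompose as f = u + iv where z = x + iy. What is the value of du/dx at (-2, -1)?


Step 1: f(z) = (x+iy)^2 + 3(x+iy) + 1
Step 2: u = (x^2 - y^2) + 3x + 1
Step 3: u_x = 2x + 3
Step 4: At (-2, -1): u_x = -4 + 3 = -1

-1


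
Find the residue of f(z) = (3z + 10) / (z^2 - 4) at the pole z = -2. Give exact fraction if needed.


Step 1: Q(z) = z^2 - 4 = (z + 2)(z - 2)
Step 2: Q'(z) = 2z
Step 3: Q'(-2) = -4, P(-2) = 4
Step 4: Res = P(-2)/Q'(-2) = 4/(-4) = -1

-1


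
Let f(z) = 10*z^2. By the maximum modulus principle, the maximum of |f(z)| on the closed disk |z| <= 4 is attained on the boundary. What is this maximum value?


Step 1: On |z| = 4, |f(z)| = 10 * |z|^2 = 10 * 4^2
Step 2: By maximum modulus principle, maximum is on boundary.
Step 3: Maximum = 10 * 16 = 160

160
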